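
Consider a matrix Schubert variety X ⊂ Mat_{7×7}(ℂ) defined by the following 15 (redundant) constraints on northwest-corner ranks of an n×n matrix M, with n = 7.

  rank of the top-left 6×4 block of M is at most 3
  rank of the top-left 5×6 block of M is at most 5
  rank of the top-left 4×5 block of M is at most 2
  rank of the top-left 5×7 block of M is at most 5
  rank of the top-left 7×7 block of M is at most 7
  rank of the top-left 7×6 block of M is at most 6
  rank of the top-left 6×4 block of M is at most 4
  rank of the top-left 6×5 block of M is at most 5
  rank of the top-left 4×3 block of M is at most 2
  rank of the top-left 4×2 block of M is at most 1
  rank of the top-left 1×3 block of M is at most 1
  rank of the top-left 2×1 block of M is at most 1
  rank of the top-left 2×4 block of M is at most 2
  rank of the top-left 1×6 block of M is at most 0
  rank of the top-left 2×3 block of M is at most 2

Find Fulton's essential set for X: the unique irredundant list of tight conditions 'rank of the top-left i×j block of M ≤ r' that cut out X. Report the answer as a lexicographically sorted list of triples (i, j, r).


Recovering R(i,j) via the rank-extension bound from the 15 conditions:

  row 1: 0, 0, 0, 0, 0, 0, 1
  row 2: 1, 1, 1, 1, 1, 1, 2
  row 3: 1, 1, 2, 2, 2, 2, 3
  row 4: 1, 1, 2, 2, 2, 3, 4
  row 5: 1, 2, 3, 3, 3, 4, 5
  row 6: 1, 2, 3, 3, 4, 5, 6
  row 7: 1, 2, 3, 4, 5, 6, 7

the unique w with this rank table is (7, 1, 3, 6, 2, 5, 4).

D(w) has 11 cells with 4 SE-corners; essential set:

[(1, 6, 0), (4, 2, 1), (4, 5, 2), (6, 4, 3)]


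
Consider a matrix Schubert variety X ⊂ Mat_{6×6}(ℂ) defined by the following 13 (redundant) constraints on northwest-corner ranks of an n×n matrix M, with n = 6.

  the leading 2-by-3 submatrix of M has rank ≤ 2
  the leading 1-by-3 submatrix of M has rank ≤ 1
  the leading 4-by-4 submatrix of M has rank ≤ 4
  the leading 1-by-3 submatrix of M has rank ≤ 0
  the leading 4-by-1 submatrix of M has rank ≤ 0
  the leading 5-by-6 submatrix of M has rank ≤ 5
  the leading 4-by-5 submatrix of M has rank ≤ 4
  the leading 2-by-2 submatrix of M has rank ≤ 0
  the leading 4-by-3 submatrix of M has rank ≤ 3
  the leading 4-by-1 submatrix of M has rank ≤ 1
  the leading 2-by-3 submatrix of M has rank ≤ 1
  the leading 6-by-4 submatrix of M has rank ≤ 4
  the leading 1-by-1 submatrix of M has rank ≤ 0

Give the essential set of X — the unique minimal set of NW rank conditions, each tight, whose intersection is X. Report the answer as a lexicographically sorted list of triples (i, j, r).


Computing R[i][j] = min implied NW-rank bound (n=6, 13 conditions):

  i=1: 0 0 0 1 1 1
  i=2: 0 0 1 2 2 2
  i=3: 0 1 2 3 3 3
  i=4: 0 1 2 3 4 4
  i=5: 1 2 3 4 5 5
  i=6: 1 2 3 4 5 6

reading off 1-entries of Δ²R: w = (4, 3, 2, 5, 1, 6).

3 SE-corners of the 7-cell Rothe diagram give Ess(w):

[(1, 3, 0), (2, 2, 0), (4, 1, 0)]


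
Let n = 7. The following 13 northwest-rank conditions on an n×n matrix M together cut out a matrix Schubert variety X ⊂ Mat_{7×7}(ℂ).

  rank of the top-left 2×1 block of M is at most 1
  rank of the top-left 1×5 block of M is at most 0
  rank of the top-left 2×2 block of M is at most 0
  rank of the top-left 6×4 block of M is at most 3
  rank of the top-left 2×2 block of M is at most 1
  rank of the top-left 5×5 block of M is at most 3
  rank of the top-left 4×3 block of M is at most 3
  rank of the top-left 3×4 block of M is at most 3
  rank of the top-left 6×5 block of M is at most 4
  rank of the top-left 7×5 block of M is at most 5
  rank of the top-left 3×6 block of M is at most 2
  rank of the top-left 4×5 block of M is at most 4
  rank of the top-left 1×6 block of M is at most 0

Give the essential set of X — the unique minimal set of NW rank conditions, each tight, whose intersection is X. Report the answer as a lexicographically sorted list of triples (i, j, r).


Reconstructing r_w from the 13 given conditions:

  R[1]: 0 0 0 0 0 0 1
  R[2]: 0 0 1 1 1 1 2
  R[3]: 1 1 2 2 2 2 3
  R[4]: 1 2 3 3 3 3 4
  R[5]: 1 2 3 3 3 4 5
  R[6]: 1 2 3 3 4 5 6
  R[7]: 1 2 3 4 5 6 7

so w = (7, 3, 1, 2, 6, 5, 4).

Fulton essential set (4 of the 11 Rothe cells):

[(1, 6, 0), (2, 2, 0), (5, 5, 3), (6, 4, 3)]


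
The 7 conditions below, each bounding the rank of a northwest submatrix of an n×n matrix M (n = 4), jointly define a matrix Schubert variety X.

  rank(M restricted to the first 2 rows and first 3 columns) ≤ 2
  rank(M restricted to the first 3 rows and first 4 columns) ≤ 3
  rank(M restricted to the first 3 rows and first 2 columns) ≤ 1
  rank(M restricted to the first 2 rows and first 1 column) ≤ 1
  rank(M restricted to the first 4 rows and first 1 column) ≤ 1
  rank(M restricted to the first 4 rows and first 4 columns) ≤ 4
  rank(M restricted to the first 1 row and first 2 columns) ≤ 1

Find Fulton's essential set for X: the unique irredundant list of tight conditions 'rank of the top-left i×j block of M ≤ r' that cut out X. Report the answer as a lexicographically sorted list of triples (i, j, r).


The tightest implied rank at each (i,j), from the 7 conditions:

  i=1: 1 1 1 1
  i=2: 1 1 2 2
  i=3: 1 1 2 3
  i=4: 1 2 3 4

giving w = (1, 3, 4, 2) via Δ²R.

D(w) has 2 cells with 1 SE-corner; essential set:

[(3, 2, 1)]


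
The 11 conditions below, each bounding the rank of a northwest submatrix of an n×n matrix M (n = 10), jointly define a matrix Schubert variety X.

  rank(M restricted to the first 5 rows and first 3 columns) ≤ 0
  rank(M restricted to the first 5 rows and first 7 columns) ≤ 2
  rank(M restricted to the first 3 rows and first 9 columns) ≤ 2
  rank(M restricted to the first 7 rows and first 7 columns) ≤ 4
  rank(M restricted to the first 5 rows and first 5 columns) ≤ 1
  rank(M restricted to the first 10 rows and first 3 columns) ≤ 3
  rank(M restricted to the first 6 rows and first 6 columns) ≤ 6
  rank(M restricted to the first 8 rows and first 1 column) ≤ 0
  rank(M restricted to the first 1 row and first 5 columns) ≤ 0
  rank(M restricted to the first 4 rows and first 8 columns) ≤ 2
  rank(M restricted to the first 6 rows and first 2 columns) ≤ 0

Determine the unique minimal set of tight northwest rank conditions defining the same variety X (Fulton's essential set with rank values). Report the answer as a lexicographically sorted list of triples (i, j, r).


Recovering R(i,j) via the rank-extension bound from the 11 conditions:

  row 1: 0  0  0  0  0  1  1  1  1  1
  row 2: 0  0  0  1  1  2  2  2  2  2
  row 3: 0  0  0  1  1  2  2  2  2  3
  row 4: 0  0  0  1  1  2  2  2  3  4
  row 5: 0  0  0  1  1  2  2  3  4  5
  row 6: 0  0  1  2  2  3  3  4  5  6
  row 7: 0  1  2  3  3  4  4  5  6  7
  row 8: 0  1  2  3  4  5  5  6  7  8
  row 9: 1  2  3  4  5  6  6  7  8  9
  row 10: 1  2  3  4  5  6  7  8  9  10

so w = (6, 4, 10, 9, 8, 3, 2, 5, 1, 7).

Rothe diagram D(w) (30 cells), 8 SE-corners (essential conditions):

[(1, 5, 0), (3, 9, 2), (4, 8, 2), (5, 3, 0), (5, 5, 1), (5, 7, 2), (6, 2, 0), (8, 1, 0)]


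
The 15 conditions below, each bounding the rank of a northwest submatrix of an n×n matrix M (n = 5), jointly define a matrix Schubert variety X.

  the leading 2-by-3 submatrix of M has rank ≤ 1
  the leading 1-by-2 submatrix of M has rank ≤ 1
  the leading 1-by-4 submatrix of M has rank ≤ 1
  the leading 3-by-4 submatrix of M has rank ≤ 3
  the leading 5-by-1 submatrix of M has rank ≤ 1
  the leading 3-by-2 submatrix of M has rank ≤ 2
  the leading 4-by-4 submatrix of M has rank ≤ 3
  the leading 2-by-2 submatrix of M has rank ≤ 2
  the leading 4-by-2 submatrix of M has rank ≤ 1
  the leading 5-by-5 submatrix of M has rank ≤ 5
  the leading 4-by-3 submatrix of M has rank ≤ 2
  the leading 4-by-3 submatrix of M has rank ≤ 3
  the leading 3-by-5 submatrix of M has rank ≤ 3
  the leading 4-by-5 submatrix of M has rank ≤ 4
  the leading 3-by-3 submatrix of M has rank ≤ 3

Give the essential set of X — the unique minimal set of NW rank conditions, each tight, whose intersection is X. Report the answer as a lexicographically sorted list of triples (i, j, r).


Propagating the 15 rank bounds to every northwest block:

  R[1]: 1  1  1  1  1
  R[2]: 1  1  1  2  2
  R[3]: 1  1  2  3  3
  R[4]: 1  1  2  3  4
  R[5]: 1  2  3  4  5

reading off 1-entries of Δ²R: w = (1, 4, 3, 5, 2).

ℓ(w)=4; the 2 essential cells (i,j,r):

[(2, 3, 1), (4, 2, 1)]


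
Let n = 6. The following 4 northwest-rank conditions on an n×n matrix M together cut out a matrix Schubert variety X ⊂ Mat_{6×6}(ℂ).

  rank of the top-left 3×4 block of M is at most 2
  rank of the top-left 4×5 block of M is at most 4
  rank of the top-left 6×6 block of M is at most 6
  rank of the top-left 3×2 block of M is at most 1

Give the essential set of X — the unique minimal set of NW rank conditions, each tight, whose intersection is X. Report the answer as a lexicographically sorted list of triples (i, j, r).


Rank table r_w(6×6) implied by the 4 constraints:

  i=1: 1 1 1 1 1 1
  i=2: 1 1 2 2 2 2
  i=3: 1 1 2 2 3 3
  i=4: 1 2 3 3 4 4
  i=5: 1 2 3 4 5 5
  i=6: 1 2 3 4 5 6

second differences of R give the permutation w = (1, 3, 5, 2, 4, 6).

ℓ(w)=3; the 2 essential cells (i,j,r):

[(3, 2, 1), (3, 4, 2)]


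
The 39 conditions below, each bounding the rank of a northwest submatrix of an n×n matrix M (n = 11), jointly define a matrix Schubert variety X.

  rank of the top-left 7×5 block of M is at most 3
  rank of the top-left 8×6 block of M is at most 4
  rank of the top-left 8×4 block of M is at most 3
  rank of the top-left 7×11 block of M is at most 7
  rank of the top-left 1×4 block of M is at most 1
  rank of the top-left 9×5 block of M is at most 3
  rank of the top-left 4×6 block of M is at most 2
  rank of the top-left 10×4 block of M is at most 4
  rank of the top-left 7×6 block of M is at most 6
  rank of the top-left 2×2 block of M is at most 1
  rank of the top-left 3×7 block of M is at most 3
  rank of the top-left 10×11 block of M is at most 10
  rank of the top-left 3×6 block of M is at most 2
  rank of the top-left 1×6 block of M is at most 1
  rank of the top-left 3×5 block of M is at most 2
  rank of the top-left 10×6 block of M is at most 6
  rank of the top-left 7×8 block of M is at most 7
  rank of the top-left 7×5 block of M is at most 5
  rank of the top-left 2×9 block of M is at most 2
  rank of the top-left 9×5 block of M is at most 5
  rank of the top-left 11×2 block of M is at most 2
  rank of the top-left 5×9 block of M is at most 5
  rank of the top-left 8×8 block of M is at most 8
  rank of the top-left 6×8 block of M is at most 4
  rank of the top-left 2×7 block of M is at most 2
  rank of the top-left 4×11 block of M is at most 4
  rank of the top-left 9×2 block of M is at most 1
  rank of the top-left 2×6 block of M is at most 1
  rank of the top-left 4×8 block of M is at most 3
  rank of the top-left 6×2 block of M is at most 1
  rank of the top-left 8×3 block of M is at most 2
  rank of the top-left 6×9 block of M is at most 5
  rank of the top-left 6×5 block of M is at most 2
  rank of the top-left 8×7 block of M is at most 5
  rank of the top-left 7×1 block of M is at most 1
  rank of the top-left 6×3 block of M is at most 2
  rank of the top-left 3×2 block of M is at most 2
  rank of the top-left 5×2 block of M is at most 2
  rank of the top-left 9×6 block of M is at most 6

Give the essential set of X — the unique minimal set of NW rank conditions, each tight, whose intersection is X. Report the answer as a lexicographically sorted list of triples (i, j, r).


Computing R[i][j] = min implied NW-rank bound (n=11, 39 conditions):

  row 1: 1 1 1 1 1 1 1 1 1 1 1
  row 2: 1 1 1 1 1 1 2 2 2 2 2
  row 3: 1 1 2 2 2 2 3 3 3 3 3
  row 4: 1 1 2 2 2 2 3 3 4 4 4
  row 5: 1 1 2 2 2 3 4 4 5 5 5
  row 6: 1 1 2 2 2 3 4 4 5 6 6
  row 7: 1 1 2 3 3 4 5 5 6 7 7
  row 8: 1 1 2 3 3 4 5 6 7 8 8
  row 9: 1 1 2 3 3 4 5 6 7 8 9
  row 10: 1 2 3 4 4 5 6 7 8 9 10
  row 11: 1 2 3 4 5 6 7 8 9 10 11

so w = (1, 7, 3, 9, 6, 10, 4, 8, 11, 2, 5).

Rothe diagram D(w) (23 cells), 7 SE-corners (essential conditions):

[(2, 6, 1), (4, 6, 2), (4, 8, 3), (6, 5, 2), (6, 8, 4), (9, 2, 1), (9, 5, 3)]


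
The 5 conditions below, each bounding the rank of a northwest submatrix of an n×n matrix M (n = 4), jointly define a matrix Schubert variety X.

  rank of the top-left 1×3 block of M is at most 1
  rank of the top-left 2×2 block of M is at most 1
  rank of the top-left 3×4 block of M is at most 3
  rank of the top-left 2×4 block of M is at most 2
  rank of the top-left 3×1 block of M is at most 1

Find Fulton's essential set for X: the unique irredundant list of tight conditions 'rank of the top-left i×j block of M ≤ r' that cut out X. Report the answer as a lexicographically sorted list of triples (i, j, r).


Computing R[i][j] = min implied NW-rank bound (n=4, 5 conditions):

  1, 1, 1, 1
  1, 1, 2, 2
  1, 2, 3, 3
  1, 2, 3, 4

so w = (1, 3, 2, 4).

D(w) has 1 cell with 1 SE-corner; essential set:

[(2, 2, 1)]


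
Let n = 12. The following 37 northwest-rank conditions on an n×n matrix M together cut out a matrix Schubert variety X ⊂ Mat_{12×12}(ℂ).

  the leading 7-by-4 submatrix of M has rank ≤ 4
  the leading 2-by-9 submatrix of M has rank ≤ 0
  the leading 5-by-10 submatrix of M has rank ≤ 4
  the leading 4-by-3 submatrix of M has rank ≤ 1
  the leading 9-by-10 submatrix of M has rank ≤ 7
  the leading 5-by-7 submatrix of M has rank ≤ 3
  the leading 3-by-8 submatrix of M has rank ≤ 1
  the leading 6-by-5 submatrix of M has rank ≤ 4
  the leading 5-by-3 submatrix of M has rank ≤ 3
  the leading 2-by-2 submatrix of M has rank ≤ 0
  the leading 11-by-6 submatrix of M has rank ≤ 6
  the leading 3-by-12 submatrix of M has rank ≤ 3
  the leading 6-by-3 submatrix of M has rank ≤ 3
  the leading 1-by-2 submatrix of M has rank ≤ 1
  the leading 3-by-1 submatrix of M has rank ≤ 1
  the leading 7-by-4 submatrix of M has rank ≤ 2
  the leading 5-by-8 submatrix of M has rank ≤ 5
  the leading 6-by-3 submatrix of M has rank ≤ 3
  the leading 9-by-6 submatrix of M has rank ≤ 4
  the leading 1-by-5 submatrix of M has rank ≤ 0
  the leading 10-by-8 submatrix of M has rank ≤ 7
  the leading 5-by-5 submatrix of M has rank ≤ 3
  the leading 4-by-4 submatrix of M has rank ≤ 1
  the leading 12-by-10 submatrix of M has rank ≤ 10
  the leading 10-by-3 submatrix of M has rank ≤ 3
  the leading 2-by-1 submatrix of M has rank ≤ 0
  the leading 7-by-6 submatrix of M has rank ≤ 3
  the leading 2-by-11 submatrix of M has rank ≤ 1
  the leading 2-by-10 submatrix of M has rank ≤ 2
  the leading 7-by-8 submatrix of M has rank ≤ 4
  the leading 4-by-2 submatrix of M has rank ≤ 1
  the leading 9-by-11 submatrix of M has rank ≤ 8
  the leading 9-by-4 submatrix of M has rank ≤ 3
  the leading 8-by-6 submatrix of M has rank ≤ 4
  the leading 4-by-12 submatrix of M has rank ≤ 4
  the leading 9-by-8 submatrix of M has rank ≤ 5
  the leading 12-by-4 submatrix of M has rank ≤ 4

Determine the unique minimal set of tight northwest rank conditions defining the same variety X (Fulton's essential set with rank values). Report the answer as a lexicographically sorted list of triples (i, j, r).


The tightest implied rank at each (i,j), from the 37 conditions:

  i=1: 0, 0, 0, 0, 0, 0, 0, 0, 0, 1, 1, 1
  i=2: 0, 0, 0, 0, 0, 0, 0, 0, 0, 1, 1, 2
  i=3: 1, 1, 1, 1, 1, 1, 1, 1, 1, 2, 2, 3
  i=4: 1, 1, 1, 1, 2, 2, 2, 2, 2, 3, 3, 4
  i=5: 1, 2, 2, 2, 3, 3, 3, 3, 3, 4, 4, 5
  i=6: 1, 2, 2, 2, 3, 3, 4, 4, 4, 5, 5, 6
  i=7: 1, 2, 2, 2, 3, 3, 4, 4, 5, 6, 6, 7
  i=8: 1, 2, 3, 3, 4, 4, 5, 5, 6, 7, 7, 8
  i=9: 1, 2, 3, 3, 4, 4, 5, 5, 6, 7, 8, 9
  i=10: 1, 2, 3, 4, 5, 5, 6, 6, 7, 8, 9, 10
  i=11: 1, 2, 3, 4, 5, 6, 7, 7, 8, 9, 10, 11
  i=12: 1, 2, 3, 4, 5, 6, 7, 8, 9, 10, 11, 12

reading off 1-entries of Δ²R: w = (10, 12, 1, 5, 2, 7, 9, 3, 11, 4, 6, 8).

ℓ(w)=32; the 9 essential cells (i,j,r):

[(2, 9, 0), (2, 11, 1), (4, 4, 1), (7, 4, 2), (7, 6, 3), (7, 8, 4), (9, 4, 3), (9, 6, 4), (9, 8, 5)]


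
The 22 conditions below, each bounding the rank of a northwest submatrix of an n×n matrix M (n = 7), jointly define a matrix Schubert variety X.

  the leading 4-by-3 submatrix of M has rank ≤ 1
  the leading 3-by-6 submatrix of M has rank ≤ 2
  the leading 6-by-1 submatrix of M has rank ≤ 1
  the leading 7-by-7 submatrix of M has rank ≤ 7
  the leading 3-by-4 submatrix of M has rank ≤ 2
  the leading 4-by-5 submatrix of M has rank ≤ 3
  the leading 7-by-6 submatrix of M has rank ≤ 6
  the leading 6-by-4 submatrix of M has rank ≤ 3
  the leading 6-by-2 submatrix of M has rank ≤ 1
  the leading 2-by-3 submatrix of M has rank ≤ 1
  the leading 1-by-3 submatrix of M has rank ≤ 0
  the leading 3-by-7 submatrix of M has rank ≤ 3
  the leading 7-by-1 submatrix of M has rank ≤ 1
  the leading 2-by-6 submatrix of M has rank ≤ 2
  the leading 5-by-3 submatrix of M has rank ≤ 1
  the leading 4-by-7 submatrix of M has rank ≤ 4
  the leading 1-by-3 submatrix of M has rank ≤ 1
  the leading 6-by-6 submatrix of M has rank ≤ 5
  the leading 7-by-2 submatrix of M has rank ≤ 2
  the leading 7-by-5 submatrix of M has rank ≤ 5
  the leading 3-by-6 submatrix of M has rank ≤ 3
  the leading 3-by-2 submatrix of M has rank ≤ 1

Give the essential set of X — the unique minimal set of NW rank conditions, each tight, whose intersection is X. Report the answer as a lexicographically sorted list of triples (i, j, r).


Reconstructing r_w from the 22 given conditions:

  row 1: 0, 0, 0, 1, 1, 1, 1
  row 2: 1, 1, 1, 2, 2, 2, 2
  row 3: 1, 1, 1, 2, 2, 2, 3
  row 4: 1, 1, 1, 2, 3, 3, 4
  row 5: 1, 1, 1, 2, 3, 4, 5
  row 6: 1, 1, 2, 3, 4, 5, 6
  row 7: 1, 2, 3, 4, 5, 6, 7

reading off 1-entries of Δ²R: w = (4, 1, 7, 5, 6, 3, 2).

|D(w)|=12, |Ess(w)|=4:

[(1, 3, 0), (3, 6, 2), (5, 3, 1), (6, 2, 1)]


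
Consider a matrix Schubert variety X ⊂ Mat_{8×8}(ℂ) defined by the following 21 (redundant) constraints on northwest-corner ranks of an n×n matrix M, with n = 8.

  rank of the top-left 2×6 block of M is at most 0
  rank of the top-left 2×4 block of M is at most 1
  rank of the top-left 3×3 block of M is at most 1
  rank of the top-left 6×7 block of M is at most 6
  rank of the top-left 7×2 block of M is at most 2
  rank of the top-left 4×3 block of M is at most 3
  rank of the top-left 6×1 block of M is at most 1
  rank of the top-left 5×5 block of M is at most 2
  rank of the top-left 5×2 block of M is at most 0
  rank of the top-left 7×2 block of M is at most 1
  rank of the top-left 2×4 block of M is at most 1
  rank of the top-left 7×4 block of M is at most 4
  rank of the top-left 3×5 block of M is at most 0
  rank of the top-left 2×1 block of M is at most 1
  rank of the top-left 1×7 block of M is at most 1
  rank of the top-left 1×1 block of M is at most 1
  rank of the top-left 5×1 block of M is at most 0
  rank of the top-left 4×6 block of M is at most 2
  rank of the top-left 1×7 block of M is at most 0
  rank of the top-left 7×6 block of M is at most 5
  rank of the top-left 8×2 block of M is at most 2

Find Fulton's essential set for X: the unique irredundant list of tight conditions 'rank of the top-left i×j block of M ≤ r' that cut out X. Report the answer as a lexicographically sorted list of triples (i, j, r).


Propagating the 21 rank bounds to every northwest block:

  i=1: 0  0  0  0  0  0  0  1
  i=2: 0  0  0  0  0  0  1  2
  i=3: 0  0  0  0  0  1  2  3
  i=4: 0  0  1  1  1  2  3  4
  i=5: 0  0  1  2  2  3  4  5
  i=6: 1  1  2  3  3  4  5  6
  i=7: 1  1  2  3  4  5  6  7
  i=8: 1  2  3  4  5  6  7  8

the unique w with this rank table is (8, 7, 6, 3, 4, 1, 5, 2).

Fulton essential set (5 of the 23 Rothe cells):

[(1, 7, 0), (2, 6, 0), (3, 5, 0), (5, 2, 0), (7, 2, 1)]


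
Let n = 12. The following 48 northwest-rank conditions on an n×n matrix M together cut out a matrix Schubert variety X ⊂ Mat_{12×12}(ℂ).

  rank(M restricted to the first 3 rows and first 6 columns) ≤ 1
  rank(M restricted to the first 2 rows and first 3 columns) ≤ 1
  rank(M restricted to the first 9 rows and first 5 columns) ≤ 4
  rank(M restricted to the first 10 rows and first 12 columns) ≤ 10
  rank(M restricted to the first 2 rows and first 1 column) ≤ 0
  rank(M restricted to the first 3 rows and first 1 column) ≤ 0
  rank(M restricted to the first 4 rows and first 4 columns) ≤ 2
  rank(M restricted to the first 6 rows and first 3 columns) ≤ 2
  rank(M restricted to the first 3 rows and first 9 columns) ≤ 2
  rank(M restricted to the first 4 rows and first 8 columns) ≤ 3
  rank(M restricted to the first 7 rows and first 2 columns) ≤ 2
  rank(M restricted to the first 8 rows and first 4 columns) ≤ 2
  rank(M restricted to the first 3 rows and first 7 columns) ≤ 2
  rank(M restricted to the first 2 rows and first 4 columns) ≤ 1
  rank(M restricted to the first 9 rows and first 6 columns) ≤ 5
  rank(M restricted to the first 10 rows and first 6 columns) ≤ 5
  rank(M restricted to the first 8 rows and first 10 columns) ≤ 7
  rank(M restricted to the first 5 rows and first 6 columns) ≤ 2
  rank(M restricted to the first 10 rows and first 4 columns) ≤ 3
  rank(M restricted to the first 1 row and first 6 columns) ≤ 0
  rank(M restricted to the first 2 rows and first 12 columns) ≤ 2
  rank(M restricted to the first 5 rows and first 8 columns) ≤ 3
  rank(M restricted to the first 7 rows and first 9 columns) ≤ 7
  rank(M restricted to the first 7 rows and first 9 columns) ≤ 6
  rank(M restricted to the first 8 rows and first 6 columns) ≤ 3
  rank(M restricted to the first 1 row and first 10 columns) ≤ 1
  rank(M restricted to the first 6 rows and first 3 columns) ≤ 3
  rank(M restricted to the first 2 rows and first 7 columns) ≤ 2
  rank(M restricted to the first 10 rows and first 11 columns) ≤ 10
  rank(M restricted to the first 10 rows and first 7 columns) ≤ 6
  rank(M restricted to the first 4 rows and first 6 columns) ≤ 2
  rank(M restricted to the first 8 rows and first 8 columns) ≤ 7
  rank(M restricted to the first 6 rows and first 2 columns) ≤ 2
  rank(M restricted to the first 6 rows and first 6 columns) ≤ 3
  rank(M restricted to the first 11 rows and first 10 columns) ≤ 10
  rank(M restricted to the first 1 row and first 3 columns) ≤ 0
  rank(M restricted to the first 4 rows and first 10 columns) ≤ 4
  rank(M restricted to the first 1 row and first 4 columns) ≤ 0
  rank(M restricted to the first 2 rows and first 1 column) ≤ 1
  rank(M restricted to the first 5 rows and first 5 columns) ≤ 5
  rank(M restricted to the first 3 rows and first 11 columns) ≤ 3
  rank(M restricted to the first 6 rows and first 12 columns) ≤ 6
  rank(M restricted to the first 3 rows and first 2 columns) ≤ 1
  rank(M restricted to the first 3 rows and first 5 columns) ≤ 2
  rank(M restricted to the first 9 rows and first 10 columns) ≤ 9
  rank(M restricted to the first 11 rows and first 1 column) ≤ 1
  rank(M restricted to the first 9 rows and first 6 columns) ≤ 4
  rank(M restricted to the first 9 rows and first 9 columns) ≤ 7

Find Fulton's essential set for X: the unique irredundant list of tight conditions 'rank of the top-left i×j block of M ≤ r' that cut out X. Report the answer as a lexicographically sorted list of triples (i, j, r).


Rank table r_w(12×12) implied by the 48 constraints:

  i=1: 0  0  0  0  0  0  1  1  1  1  1  1
  i=2: 0  1  1  1  1  1  2  2  2  2  2  2
  i=3: 0  1  1  1  1  1  2  2  2  3  3  3
  i=4: 1  2  2  2  2  2  3  3  3  4  4  4
  i=5: 1  2  2  2  2  2  3  3  4  5  5  5
  i=6: 1  2  2  2  3  3  4  4  5  6  6  6
  i=7: 1  2  2  2  3  3  4  5  6  7  7  7
  i=8: 1  2  2  2  3  3  4  5  6  7  8  8
  i=9: 1  2  3  3  4  4  5  6  7  8  9  9
  i=10: 1  2  3  3  4  5  6  7  8  9  10  10
  i=11: 1  2  3  4  5  6  7  8  9  10  11  11
  i=12: 1  2  3  4  5  6  7  8  9  10  11  12

hence w(1..12) = (7, 2, 10, 1, 9, 5, 8, 11, 3, 6, 4, 12).

9 SE-corners of the 28-cell Rothe diagram give Ess(w):

[(1, 6, 0), (3, 1, 0), (3, 6, 1), (3, 9, 2), (5, 6, 2), (5, 8, 3), (8, 4, 2), (8, 6, 3), (10, 4, 3)]


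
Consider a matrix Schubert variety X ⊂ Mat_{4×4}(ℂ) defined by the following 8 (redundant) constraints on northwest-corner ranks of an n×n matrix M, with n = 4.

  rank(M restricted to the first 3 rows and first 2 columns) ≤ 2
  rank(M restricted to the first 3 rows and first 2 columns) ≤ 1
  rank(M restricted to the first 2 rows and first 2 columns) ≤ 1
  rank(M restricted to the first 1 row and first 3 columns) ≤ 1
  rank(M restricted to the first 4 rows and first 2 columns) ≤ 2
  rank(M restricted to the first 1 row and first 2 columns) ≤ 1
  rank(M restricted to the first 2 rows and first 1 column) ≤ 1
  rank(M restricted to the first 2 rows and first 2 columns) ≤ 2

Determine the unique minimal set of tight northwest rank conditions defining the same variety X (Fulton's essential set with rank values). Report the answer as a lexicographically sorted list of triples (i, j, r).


Computing R[i][j] = min implied NW-rank bound (n=4, 8 conditions):

  1 | 1 | 1 | 1
  1 | 1 | 2 | 2
  1 | 1 | 2 | 3
  1 | 2 | 3 | 4

giving w = (1, 3, 4, 2) via Δ²R.

1 SE-corner of the 2-cell Rothe diagram gives Ess(w):

[(3, 2, 1)]


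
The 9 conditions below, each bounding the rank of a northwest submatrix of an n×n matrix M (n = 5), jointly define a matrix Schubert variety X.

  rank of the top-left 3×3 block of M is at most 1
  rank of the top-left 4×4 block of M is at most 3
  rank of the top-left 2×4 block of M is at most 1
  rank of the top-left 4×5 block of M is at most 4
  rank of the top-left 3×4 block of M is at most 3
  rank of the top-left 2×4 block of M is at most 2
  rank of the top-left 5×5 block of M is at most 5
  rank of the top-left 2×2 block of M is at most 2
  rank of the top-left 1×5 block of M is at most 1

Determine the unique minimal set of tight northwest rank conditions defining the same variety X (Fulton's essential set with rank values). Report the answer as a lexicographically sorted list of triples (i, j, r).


Recovering R(i,j) via the rank-extension bound from the 9 conditions:

  row 1: 1  1  1  1  1
  row 2: 1  1  1  1  2
  row 3: 1  1  1  2  3
  row 4: 1  2  2  3  4
  row 5: 1  2  3  4  5

hence w(1..5) = (1, 5, 4, 2, 3).

Rothe diagram D(w) (5 cells), 2 SE-corners (essential conditions):

[(2, 4, 1), (3, 3, 1)]


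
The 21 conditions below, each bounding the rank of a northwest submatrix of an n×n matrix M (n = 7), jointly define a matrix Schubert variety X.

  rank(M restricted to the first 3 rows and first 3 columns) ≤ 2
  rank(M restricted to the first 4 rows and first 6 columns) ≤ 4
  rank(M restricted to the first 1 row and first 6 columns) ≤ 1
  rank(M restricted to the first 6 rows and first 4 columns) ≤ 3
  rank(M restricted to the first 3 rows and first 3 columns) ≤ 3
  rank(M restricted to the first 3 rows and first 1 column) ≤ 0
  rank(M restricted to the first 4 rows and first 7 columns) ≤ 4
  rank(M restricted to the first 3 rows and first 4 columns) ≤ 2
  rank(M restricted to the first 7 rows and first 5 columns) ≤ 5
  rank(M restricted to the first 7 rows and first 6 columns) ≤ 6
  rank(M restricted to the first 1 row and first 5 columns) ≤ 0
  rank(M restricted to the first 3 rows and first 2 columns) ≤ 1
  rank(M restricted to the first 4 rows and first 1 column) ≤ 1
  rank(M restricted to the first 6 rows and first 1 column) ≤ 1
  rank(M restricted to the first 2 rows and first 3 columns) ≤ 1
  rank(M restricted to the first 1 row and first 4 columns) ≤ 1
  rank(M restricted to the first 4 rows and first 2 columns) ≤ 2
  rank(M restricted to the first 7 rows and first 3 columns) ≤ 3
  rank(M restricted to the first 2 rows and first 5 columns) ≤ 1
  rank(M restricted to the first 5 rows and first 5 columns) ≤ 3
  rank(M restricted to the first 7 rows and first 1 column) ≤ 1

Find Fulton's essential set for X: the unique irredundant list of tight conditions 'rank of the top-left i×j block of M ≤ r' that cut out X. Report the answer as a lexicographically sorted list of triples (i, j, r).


Reconstructing r_w from the 21 given conditions:

  i=1: 0, 0, 0, 0, 0, 1, 1
  i=2: 0, 1, 1, 1, 1, 2, 2
  i=3: 0, 1, 2, 2, 2, 3, 3
  i=4: 1, 2, 3, 3, 3, 4, 4
  i=5: 1, 2, 3, 3, 3, 4, 5
  i=6: 1, 2, 3, 3, 4, 5, 6
  i=7: 1, 2, 3, 4, 5, 6, 7

giving w = (6, 2, 3, 1, 7, 5, 4) via Δ²R.

|D(w)|=10, |Ess(w)|=4:

[(1, 5, 0), (3, 1, 0), (5, 5, 3), (6, 4, 3)]


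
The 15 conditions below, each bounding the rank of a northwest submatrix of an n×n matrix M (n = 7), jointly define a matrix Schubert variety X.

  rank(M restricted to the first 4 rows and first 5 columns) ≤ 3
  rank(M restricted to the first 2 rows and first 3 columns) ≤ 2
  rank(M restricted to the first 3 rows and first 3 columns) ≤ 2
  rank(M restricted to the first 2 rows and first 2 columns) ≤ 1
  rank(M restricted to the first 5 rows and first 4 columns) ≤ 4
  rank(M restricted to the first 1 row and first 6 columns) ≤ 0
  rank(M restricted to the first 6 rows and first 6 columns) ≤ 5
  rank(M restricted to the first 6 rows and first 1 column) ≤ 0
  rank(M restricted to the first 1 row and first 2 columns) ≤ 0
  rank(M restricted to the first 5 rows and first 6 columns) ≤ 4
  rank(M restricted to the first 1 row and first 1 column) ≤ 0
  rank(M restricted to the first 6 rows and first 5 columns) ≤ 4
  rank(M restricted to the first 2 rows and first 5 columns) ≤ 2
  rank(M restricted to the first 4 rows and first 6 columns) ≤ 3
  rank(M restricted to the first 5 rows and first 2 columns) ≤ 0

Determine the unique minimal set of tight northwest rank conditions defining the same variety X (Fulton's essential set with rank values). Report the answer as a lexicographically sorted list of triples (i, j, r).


Rank table r_w(7×7) implied by the 15 constraints:

  0  0  0  0  0  0  1
  0  0  1  1  1  1  2
  0  0  1  2  2  2  3
  0  0  1  2  3  3  4
  0  0  1  2  3  4  5
  0  1  2  3  4  5  6
  1  2  3  4  5  6  7

reading off 1-entries of Δ²R: w = (7, 3, 4, 5, 6, 2, 1).

Fulton essential set (3 of the 15 Rothe cells):

[(1, 6, 0), (5, 2, 0), (6, 1, 0)]


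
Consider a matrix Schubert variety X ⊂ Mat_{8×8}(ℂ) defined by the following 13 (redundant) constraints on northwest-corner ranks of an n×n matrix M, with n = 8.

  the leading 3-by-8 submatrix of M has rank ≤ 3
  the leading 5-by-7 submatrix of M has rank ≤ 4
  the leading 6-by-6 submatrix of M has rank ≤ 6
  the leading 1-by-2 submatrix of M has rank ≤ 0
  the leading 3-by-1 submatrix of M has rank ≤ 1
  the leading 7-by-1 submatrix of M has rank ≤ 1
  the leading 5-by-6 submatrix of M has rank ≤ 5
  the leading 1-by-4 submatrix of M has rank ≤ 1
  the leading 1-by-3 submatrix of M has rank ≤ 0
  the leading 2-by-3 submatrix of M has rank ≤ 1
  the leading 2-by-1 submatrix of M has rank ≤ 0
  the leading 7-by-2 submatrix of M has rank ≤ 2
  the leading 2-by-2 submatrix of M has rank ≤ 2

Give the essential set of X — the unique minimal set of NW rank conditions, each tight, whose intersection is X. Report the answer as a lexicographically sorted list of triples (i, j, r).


Propagating the 13 rank bounds to every northwest block:

  0 | 0 | 0 | 1 | 1 | 1 | 1 | 1
  0 | 1 | 1 | 2 | 2 | 2 | 2 | 2
  1 | 2 | 2 | 3 | 3 | 3 | 3 | 3
  1 | 2 | 3 | 4 | 4 | 4 | 4 | 4
  1 | 2 | 3 | 4 | 4 | 4 | 4 | 5
  1 | 2 | 3 | 4 | 5 | 5 | 5 | 6
  1 | 2 | 3 | 4 | 5 | 6 | 6 | 7
  1 | 2 | 3 | 4 | 5 | 6 | 7 | 8

so w = (4, 2, 1, 3, 8, 5, 6, 7).

3 SE-corners of the 7-cell Rothe diagram give Ess(w):

[(1, 3, 0), (2, 1, 0), (5, 7, 4)]


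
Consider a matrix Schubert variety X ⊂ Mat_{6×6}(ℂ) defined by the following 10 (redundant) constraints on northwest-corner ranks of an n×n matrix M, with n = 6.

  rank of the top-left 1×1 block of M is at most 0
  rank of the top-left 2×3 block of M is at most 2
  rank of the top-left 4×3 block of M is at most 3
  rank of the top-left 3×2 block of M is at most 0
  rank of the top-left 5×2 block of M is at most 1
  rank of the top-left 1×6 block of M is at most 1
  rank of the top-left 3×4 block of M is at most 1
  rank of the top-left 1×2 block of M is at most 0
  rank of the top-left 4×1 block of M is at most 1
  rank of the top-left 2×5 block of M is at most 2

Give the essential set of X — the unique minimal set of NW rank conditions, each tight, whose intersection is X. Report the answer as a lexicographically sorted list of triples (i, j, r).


Recovering R(i,j) via the rank-extension bound from the 10 conditions:

  R[1]: 0  0  1  1  1  1
  R[2]: 0  0  1  1  2  2
  R[3]: 0  0  1  1  2  3
  R[4]: 1  1  2  2  3  4
  R[5]: 1  1  2  3  4  5
  R[6]: 1  2  3  4  5  6

so w = (3, 5, 6, 1, 4, 2).

D(w) has 9 cells with 3 SE-corners; essential set:

[(3, 2, 0), (3, 4, 1), (5, 2, 1)]


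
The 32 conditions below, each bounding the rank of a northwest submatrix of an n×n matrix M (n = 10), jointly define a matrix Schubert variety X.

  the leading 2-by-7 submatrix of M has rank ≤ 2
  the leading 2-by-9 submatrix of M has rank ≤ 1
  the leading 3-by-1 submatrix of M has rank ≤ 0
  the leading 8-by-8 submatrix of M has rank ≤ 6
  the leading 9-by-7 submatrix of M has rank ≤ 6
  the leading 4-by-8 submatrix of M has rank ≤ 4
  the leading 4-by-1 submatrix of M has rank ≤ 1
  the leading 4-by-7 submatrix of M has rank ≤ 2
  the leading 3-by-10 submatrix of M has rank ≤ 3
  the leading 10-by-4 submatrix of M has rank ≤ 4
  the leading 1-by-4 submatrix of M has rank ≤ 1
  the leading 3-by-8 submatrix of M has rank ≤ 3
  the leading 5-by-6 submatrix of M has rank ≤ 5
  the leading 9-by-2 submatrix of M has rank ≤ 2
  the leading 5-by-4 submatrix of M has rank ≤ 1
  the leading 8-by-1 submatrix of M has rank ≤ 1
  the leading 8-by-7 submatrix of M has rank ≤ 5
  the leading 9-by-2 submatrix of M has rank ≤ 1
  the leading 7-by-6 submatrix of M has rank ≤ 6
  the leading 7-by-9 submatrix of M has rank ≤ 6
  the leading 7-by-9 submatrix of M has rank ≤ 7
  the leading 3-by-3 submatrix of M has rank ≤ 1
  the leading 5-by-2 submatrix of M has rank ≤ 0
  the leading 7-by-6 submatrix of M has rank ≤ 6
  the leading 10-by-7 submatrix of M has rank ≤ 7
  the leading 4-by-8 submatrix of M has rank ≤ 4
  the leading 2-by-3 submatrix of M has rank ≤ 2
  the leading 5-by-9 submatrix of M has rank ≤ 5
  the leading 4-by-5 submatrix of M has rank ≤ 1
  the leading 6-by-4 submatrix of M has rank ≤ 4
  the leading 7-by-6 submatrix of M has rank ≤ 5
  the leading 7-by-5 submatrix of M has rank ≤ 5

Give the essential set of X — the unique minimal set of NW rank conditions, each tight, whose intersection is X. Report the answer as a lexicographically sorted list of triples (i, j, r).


The tightest implied rank at each (i,j), from the 32 conditions:

  0 | 0 | 1 | 1 | 1 | 1 | 1 | 1 | 1 | 1
  0 | 0 | 1 | 1 | 1 | 1 | 1 | 1 | 1 | 2
  0 | 0 | 1 | 1 | 1 | 2 | 2 | 2 | 2 | 3
  0 | 0 | 1 | 1 | 1 | 2 | 2 | 3 | 3 | 4
  0 | 0 | 1 | 1 | 2 | 3 | 3 | 4 | 4 | 5
  1 | 1 | 2 | 2 | 3 | 4 | 4 | 5 | 5 | 6
  1 | 1 | 2 | 3 | 4 | 5 | 5 | 6 | 6 | 7
  1 | 1 | 2 | 3 | 4 | 5 | 5 | 6 | 7 | 8
  1 | 1 | 2 | 3 | 4 | 5 | 6 | 7 | 8 | 9
  1 | 2 | 3 | 4 | 5 | 6 | 7 | 8 | 9 | 10

second differences of R give the permutation w = (3, 10, 6, 8, 5, 1, 4, 9, 7, 2).

|D(w)|=26, |Ess(w)|=7:

[(2, 9, 1), (4, 5, 1), (4, 7, 2), (5, 2, 0), (5, 4, 1), (8, 7, 5), (9, 2, 1)]


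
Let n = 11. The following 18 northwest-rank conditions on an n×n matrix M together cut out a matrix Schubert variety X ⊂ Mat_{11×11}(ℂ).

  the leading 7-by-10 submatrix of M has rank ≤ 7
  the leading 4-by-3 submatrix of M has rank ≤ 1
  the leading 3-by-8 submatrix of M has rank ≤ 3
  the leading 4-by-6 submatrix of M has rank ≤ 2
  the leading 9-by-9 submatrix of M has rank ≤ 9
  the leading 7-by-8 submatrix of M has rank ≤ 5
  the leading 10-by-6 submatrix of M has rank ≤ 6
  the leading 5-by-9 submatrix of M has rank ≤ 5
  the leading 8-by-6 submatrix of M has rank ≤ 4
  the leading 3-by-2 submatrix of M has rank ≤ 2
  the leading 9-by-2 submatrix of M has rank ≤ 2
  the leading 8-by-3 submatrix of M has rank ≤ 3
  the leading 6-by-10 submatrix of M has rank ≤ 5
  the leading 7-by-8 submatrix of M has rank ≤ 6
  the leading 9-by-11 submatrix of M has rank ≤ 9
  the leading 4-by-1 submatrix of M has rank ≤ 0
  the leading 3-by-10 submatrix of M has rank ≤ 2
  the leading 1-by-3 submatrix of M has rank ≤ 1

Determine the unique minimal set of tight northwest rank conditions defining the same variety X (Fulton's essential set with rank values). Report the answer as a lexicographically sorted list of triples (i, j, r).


The tightest implied rank at each (i,j), from the 18 conditions:

  i=1: 0  1  1  1  1  1  1  1  1  1  1
  i=2: 0  1  1  2  2  2  2  2  2  2  2
  i=3: 0  1  1  2  2  2  2  2  2  2  3
  i=4: 0  1  1  2  2  2  3  3  3  3  4
  i=5: 1  2  2  3  3  3  4  4  4  4  5
  i=6: 1  2  3  4  4  4  5  5  5  5  6
  i=7: 1  2  3  4  4  4  5  5  6  6  7
  i=8: 1  2  3  4  4  4  5  6  7  7  8
  i=9: 1  2  3  4  5  5  6  7  8  8  9
  i=10: 1  2  3  4  5  6  7  8  9  9  10
  i=11: 1  2  3  4  5  6  7  8  9  10  11

so w = (2, 4, 11, 7, 1, 3, 9, 8, 5, 6, 10).

ℓ(w)=20; the 6 essential cells (i,j,r):

[(3, 10, 2), (4, 1, 0), (4, 3, 1), (4, 6, 2), (7, 8, 5), (8, 6, 4)]


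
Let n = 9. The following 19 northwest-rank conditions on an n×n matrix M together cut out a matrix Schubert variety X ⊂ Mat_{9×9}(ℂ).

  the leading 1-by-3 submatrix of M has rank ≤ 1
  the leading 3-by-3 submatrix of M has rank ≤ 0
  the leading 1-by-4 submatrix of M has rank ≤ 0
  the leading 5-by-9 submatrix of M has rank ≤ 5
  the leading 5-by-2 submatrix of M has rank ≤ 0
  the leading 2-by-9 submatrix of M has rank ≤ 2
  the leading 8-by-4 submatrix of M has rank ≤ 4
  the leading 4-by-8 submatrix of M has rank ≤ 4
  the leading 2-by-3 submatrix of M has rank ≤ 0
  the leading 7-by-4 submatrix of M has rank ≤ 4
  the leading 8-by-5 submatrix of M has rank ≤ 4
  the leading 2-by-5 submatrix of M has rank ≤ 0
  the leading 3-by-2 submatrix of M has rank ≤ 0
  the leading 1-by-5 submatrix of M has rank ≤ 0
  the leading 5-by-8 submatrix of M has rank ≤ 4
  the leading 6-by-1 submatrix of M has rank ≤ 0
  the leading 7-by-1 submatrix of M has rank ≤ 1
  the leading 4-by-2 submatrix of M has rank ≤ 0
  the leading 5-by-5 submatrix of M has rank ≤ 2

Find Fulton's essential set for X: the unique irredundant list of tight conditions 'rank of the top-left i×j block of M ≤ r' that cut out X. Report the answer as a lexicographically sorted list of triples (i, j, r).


Propagating the 19 rank bounds to every northwest block:

  row 1: 0, 0, 0, 0, 0, 1, 1, 1, 1
  row 2: 0, 0, 0, 0, 0, 1, 2, 2, 2
  row 3: 0, 0, 0, 1, 1, 2, 3, 3, 3
  row 4: 0, 0, 1, 2, 2, 3, 4, 4, 4
  row 5: 0, 0, 1, 2, 2, 3, 4, 4, 5
  row 6: 0, 1, 2, 3, 3, 4, 5, 5, 6
  row 7: 1, 2, 3, 4, 4, 5, 6, 6, 7
  row 8: 1, 2, 3, 4, 4, 5, 6, 7, 8
  row 9: 1, 2, 3, 4, 5, 6, 7, 8, 9

giving w = (6, 7, 4, 3, 9, 2, 1, 8, 5) via Δ²R.

D(w) has 21 cells with 7 SE-corners; essential set:

[(2, 5, 0), (3, 3, 0), (5, 2, 0), (5, 5, 2), (5, 8, 4), (6, 1, 0), (8, 5, 4)]


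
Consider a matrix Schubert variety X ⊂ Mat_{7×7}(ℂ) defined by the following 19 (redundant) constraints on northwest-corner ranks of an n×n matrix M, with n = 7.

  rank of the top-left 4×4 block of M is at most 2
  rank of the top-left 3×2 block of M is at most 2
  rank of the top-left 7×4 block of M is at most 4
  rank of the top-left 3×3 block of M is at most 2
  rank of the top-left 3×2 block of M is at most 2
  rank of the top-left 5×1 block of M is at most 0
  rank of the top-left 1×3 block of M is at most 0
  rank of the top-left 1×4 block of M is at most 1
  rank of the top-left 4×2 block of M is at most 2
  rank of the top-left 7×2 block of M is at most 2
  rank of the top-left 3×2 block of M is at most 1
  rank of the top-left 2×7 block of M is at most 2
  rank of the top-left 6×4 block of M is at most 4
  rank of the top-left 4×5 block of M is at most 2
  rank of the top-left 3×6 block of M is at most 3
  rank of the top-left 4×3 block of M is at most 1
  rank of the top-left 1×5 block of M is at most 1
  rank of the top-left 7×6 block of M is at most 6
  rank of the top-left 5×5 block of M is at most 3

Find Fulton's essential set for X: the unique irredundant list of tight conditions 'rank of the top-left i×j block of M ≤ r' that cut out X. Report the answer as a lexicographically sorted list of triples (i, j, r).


Recovering R(i,j) via the rank-extension bound from the 19 conditions:

  i=1: 0 | 0 | 0 | 1 | 1 | 1 | 1
  i=2: 0 | 1 | 1 | 2 | 2 | 2 | 2
  i=3: 0 | 1 | 1 | 2 | 2 | 3 | 3
  i=4: 0 | 1 | 1 | 2 | 2 | 3 | 4
  i=5: 0 | 1 | 2 | 3 | 3 | 4 | 5
  i=6: 1 | 2 | 3 | 4 | 4 | 5 | 6
  i=7: 1 | 2 | 3 | 4 | 5 | 6 | 7

reading off 1-entries of Δ²R: w = (4, 2, 6, 7, 3, 1, 5).

D(w) has 11 cells with 4 SE-corners; essential set:

[(1, 3, 0), (4, 3, 1), (4, 5, 2), (5, 1, 0)]
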